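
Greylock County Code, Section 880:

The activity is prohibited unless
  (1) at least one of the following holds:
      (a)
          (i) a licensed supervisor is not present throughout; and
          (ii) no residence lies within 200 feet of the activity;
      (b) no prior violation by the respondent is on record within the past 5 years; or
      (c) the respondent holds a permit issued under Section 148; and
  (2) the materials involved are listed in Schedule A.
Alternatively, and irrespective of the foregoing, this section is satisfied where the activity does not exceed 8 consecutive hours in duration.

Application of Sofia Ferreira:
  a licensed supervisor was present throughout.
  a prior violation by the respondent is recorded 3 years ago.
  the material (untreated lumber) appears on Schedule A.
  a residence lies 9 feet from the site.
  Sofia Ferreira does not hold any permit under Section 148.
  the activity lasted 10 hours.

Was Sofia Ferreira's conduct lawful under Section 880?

No — unlawful.

(i) not (supervisor present) — not satisfied.
(ii) no residence in 200 ft — fails.
(a): F AND F → false.
(b) no prior violation — fails.
(c) holds permit — not met.
(1) = F OR F OR F = false.
(2) Schedule A material — met.
So Overall is not satisfied (F AND T).
Exception (≤ 8 hrs duration) — not satisfied.
Result: main false OR exception false → false.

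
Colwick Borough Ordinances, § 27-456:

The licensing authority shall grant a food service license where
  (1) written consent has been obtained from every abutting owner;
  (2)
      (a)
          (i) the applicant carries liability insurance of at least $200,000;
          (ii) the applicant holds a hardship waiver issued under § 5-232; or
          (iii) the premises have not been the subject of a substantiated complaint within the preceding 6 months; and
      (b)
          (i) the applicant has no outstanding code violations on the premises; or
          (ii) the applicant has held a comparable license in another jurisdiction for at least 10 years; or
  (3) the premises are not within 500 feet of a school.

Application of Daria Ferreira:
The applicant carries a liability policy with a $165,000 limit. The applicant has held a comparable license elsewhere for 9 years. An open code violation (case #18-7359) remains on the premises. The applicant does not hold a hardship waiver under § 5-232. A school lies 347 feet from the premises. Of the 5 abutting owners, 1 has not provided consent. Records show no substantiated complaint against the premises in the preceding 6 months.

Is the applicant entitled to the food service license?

(1) all abutters consent — not satisfied.
(i) insurance ≥ $200,000 — not met.
(ii) hardship waiver — not met.
(iii) no complaint in 6 mo. — satisfied.
(a): F OR F OR T → true.
(i) no code violations — fails.
(ii) prior license ≥ 10 yr — not satisfied.
(b): F OR F → false.
So (2) is not satisfied (T AND F).
(3) ≥500 ft from school — fails.
Overall: F OR F OR F → false.

No — denied.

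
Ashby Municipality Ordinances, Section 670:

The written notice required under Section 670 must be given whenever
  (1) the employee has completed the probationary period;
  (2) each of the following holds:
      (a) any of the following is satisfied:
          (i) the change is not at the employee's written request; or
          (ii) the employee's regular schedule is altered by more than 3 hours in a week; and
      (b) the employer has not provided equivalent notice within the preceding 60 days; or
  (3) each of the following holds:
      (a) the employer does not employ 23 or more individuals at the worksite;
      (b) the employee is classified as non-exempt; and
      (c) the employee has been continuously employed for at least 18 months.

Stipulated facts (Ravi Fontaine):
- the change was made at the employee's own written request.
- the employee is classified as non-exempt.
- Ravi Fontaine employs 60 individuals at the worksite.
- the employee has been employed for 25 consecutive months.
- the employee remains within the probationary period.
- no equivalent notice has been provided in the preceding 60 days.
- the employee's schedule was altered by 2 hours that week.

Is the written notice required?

No — not required.

(1) past probation — fails.
(i) not employee-requested — fails.
(ii) schedule shift > 3h — not satisfied.
(a): F OR F → false.
(b) no recent notice — met.
(2) = F AND T = false.
(a) not (≥ 23 at site) — not satisfied.
(b) non-exempt — met.
(c) tenure ≥ 18 mo. — holds.
(3) = F AND T AND T = false.
So Overall is not satisfied (F OR F OR F).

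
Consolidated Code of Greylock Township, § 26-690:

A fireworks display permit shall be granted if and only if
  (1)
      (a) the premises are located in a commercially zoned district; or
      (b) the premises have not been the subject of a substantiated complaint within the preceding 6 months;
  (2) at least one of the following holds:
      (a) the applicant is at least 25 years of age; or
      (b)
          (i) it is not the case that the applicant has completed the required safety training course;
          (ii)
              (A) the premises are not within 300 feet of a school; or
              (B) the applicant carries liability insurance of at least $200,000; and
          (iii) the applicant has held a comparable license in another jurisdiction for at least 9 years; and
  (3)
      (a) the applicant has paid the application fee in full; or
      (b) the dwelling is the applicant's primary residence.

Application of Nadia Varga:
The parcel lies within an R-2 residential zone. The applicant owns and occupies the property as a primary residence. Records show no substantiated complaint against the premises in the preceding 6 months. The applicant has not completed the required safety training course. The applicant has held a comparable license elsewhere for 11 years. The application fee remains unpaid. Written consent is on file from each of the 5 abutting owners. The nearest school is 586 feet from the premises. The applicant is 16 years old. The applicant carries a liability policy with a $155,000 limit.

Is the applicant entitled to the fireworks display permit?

(a) commercially zoned — not met.
(b) no complaint in 6 mo. — met.
(1): F OR T → true.
(a) age ≥ 25 — fails.
(i) not (safety training) — holds.
(A) ≥300 ft from school — satisfied.
(B) insurance ≥ $200,000 — not satisfied.
(ii): T OR F → true.
(iii) prior license ≥ 9 yr — satisfied.
So (b) is satisfied (T AND T AND T).
So (2) is satisfied (F OR T).
(a) fee paid — not satisfied.
(b) primary residence — satisfied.
(3) = F OR T = true.
So Overall is satisfied (T AND T AND T).

Yes — granted.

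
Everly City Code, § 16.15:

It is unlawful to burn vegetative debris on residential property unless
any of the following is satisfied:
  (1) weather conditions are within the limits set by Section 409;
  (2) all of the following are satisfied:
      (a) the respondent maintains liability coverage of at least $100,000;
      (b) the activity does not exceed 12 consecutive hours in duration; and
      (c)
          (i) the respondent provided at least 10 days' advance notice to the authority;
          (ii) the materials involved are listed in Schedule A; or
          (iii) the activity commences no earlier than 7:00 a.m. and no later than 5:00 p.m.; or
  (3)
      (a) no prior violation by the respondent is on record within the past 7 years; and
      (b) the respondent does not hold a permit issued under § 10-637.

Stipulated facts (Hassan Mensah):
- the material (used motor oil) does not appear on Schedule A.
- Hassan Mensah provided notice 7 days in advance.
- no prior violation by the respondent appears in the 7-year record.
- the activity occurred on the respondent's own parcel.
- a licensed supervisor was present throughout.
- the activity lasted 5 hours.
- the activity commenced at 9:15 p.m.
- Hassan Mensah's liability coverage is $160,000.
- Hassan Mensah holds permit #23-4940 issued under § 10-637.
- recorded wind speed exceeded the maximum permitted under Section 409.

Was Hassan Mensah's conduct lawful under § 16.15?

(1) weather ok — fails.
(a) coverage ≥ $100,000 — met.
(b) ≤ 12 hrs duration — satisfied.
(i) ≥10 days' notice — not met.
(ii) Schedule A material — not satisfied.
(iii) start within hours — not met.
(c) = F OR F OR F = false.
So (2) is not satisfied (T AND T AND F).
(a) no prior violation — met.
(b) not (holds permit) — not satisfied.
So (3) is not satisfied (T AND F).
So Overall is not satisfied (F OR F OR F).

No — unlawful.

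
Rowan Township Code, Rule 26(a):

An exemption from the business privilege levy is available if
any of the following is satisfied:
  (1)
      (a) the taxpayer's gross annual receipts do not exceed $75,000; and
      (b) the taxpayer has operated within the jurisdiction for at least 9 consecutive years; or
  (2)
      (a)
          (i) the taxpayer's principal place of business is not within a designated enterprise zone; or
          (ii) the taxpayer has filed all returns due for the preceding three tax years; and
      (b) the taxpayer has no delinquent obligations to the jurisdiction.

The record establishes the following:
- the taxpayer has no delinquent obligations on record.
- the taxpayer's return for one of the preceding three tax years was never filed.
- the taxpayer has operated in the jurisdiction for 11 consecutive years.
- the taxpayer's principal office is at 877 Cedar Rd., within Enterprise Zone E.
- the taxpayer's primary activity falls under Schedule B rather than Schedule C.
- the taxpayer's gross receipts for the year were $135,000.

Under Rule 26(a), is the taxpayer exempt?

(a) receipts ≤ $75,000 — not met.
(b) ≥ 9 yrs in jurisdiction — met.
(1) = F AND T = false.
(i) not (in enterprise zone) — not satisfied.
(ii) returns current — not met.
So (a) is not satisfied (F OR F).
(b) no delinquency — met.
(2): F AND T → false.
Overall: F OR F → false.

No — not exempt.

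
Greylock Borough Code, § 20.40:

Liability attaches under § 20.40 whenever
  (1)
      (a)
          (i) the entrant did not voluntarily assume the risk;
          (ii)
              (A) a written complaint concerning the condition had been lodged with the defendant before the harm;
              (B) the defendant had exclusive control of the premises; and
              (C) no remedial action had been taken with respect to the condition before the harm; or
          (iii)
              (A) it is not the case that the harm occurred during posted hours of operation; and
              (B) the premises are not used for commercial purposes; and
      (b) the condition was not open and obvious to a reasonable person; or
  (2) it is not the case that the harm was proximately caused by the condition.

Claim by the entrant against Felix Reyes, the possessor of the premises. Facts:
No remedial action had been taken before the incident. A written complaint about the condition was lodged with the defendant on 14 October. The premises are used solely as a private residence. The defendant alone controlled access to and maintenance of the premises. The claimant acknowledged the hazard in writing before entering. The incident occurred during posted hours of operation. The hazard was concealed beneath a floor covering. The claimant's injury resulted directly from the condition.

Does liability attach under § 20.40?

Yes — liable.

(i) no assumed risk — not satisfied.
(A) complaint lodged — met.
(B) exclusive control — met.
(C) no remedial action — satisfied.
(ii): T AND T AND T → true.
(A) not (during posted hours) — not met.
(B) not (commercial use) — satisfied.
(iii): F AND T → false.
So (a) is satisfied (F OR T OR F).
(b) not open/obvious — holds.
(1) = T AND T = true.
(2) not (proximate cause) — not met.
Overall: T OR F → true.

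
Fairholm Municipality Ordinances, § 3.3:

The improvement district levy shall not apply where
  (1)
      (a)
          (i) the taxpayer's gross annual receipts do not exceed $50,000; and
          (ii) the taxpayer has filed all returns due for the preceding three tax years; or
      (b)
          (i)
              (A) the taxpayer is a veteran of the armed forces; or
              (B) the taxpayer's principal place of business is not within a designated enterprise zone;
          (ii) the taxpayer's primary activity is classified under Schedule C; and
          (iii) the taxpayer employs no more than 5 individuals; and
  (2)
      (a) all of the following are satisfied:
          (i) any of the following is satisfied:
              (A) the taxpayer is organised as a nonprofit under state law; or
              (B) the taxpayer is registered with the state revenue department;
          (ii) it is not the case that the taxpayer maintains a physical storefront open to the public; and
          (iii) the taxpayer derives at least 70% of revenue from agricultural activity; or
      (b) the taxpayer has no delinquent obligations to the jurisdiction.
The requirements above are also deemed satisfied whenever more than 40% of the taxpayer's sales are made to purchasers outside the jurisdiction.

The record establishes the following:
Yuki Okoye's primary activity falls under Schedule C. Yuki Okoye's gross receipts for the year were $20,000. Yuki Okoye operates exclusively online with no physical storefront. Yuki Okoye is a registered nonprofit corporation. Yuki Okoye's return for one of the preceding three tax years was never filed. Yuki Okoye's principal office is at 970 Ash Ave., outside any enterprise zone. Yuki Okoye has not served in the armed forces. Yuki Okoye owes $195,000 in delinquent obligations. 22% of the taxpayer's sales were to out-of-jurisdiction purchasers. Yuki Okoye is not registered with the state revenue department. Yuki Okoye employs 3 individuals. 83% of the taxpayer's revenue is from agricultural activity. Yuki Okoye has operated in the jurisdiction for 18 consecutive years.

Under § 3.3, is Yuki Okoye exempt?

Yes — exempt.

(i) receipts ≤ $50,000 — holds.
(ii) returns current — not met.
(a): T AND F → false.
(A) veteran — not satisfied.
(B) not (in enterprise zone) — met.
(i): F OR T → true.
(ii) Schedule C activity — holds.
(iii) ≤ 5 employees — satisfied.
(b): T AND T AND T → true.
(1) = F OR T = true.
(A) nonprofit — holds.
(B) state-registered — not met.
So (i) is satisfied (T OR F).
(ii) not (has storefront) — met.
(iii) ≥70% agricultural — satisfied.
(a): T AND T AND T → true.
(b) no delinquency — not satisfied.
So (2) is satisfied (T OR F).
So Overall is satisfied (T AND T).
Exception (>40% out-of-jur. sales) — not satisfied.
Result: main true OR exception false → true.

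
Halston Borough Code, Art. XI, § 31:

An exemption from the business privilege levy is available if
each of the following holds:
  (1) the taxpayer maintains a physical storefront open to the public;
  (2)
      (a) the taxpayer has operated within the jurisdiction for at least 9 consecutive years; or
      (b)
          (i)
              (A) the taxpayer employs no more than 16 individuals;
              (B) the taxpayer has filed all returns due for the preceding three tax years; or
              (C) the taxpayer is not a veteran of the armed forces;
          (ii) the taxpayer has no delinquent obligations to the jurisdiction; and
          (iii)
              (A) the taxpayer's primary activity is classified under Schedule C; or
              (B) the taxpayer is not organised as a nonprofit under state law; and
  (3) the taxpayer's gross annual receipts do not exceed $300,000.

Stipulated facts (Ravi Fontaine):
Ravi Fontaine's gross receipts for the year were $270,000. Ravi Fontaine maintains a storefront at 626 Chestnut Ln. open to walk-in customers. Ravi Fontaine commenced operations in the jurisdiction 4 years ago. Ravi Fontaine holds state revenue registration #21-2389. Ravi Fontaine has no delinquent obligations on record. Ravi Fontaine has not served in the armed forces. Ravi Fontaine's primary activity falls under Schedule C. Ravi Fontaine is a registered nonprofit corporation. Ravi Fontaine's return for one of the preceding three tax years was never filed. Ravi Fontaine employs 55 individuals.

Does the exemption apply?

Yes — exempt.

(1) has storefront — satisfied.
(a) ≥ 9 yrs in jurisdiction — not met.
(A) ≤ 16 employees — not met.
(B) returns current — not satisfied.
(C) not (veteran) — met.
So (i) is satisfied (F OR F OR T).
(ii) no delinquency — satisfied.
(A) Schedule C activity — satisfied.
(B) not (nonprofit) — not met.
(iii): T OR F → true.
(b) = T AND T AND T = true.
(2) = F OR T = true.
(3) receipts ≤ $300,000 — met.
Overall: T AND T AND T → true.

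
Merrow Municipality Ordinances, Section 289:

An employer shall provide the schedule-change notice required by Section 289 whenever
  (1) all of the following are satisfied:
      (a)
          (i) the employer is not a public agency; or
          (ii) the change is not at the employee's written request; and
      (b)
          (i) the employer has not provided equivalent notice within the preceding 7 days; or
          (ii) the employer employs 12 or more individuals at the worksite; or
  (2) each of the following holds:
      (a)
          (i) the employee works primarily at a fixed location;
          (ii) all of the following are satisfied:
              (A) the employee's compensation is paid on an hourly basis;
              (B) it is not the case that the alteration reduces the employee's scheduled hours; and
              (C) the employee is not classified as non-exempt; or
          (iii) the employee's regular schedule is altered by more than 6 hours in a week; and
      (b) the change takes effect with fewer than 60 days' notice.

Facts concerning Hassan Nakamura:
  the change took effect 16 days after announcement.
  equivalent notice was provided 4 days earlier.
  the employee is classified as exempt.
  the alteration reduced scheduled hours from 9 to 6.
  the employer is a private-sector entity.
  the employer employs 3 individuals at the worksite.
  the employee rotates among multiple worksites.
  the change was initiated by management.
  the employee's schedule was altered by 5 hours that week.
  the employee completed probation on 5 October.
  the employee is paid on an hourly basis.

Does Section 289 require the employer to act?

No — not required.

(i) not (public agency) — satisfied.
(ii) not employee-requested — satisfied.
(a): T OR T → true.
(i) no recent notice — not met.
(ii) ≥ 12 at site — not satisfied.
(b): F OR F → false.
(1) = T AND F = false.
(i) fixed location — not satisfied.
(A) hourly-paid — met.
(B) not (hours reduced) — not met.
(C) not (non-exempt) — holds.
(ii): T AND F AND T → false.
(iii) schedule shift > 6h — fails.
(a): F OR F OR F → false.
(b) < 60 days' notice — met.
(2): F AND T → false.
Overall: F OR F → false.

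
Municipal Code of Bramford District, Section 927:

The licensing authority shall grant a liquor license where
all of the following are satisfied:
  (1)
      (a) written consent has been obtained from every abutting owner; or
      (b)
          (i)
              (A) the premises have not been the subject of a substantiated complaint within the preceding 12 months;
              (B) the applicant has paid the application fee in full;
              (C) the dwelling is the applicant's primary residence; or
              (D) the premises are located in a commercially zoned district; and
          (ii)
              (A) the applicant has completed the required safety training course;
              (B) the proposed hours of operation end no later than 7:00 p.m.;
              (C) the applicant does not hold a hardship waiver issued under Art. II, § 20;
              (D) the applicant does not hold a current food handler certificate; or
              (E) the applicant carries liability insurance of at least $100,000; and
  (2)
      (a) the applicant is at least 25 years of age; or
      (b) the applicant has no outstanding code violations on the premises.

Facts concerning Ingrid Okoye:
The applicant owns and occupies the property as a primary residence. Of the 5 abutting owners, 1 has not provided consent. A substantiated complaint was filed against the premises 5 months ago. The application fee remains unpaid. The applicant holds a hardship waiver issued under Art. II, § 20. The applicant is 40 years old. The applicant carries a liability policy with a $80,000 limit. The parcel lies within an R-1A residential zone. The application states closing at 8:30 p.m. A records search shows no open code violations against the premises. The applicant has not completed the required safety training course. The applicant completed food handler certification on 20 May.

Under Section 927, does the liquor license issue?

(a) all abutters consent — fails.
(A) no complaint in 12 mo. — fails.
(B) fee paid — not satisfied.
(C) primary residence — holds.
(D) commercially zoned — not met.
(i) = F OR F OR T OR F = true.
(A) safety training — not satisfied.
(B) closes by 7 p.m. — fails.
(C) not (hardship waiver) — not met.
(D) not (food handler cert.) — not met.
(E) insurance ≥ $100,000 — fails.
(ii) = F OR F OR F OR F OR F = false.
(b) = T AND F = false.
(1) = F OR F = false.
(a) age ≥ 25 — satisfied.
(b) no code violations — satisfied.
(2) = T OR T = true.
Overall = F AND T = false.

No — denied.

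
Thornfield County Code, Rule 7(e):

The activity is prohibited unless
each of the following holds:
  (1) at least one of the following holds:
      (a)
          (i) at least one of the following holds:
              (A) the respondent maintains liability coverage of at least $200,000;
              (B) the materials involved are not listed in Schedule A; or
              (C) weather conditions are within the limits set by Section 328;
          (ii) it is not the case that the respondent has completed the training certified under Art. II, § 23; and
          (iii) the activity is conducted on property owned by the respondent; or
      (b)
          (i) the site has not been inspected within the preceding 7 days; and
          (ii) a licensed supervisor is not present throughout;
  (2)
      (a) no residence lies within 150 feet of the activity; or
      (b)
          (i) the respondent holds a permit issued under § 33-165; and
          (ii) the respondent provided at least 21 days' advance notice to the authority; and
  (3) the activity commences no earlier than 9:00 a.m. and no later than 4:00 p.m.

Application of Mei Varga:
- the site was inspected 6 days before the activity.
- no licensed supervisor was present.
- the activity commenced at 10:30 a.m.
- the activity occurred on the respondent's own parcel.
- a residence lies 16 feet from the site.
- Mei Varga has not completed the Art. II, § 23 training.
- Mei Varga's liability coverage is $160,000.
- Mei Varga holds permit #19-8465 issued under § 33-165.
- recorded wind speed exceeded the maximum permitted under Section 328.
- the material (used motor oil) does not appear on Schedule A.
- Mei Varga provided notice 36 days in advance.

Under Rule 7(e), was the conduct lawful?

(A) coverage ≥ $200,000 — fails.
(B) not (Schedule A material) — holds.
(C) weather ok — fails.
(i): F OR T OR F → true.
(ii) not (training certified) — holds.
(iii) own property — met.
So (a) is satisfied (T AND T AND T).
(i) not (site inspected) — not met.
(ii) not (supervisor present) — holds.
So (b) is not satisfied (F AND T).
(1) = T OR F = true.
(a) no residence in 150 ft — not satisfied.
(i) holds permit — met.
(ii) ≥21 days' notice — met.
(b): T AND T → true.
(2) = F OR T = true.
(3) start within hours — satisfied.
Overall: T AND T AND T → true.

Yes — lawful.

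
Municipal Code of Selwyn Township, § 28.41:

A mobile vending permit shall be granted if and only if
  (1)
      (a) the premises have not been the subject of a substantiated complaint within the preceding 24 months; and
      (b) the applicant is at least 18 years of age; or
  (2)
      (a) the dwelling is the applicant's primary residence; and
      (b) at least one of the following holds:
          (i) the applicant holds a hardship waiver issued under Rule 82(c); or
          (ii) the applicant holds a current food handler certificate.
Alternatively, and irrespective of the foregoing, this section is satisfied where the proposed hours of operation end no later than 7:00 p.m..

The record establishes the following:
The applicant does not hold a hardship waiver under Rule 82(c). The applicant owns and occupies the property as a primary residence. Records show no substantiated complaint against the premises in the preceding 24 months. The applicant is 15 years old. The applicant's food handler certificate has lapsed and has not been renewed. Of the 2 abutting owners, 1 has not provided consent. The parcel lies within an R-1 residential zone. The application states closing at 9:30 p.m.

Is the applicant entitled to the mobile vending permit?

(a) no complaint in 24 mo. — met.
(b) age ≥ 18 — not met.
(1): T AND F → false.
(a) primary residence — satisfied.
(i) hardship waiver — not satisfied.
(ii) food handler cert. — fails.
So (b) is not satisfied (F OR F).
So (2) is not satisfied (T AND F).
Overall: F OR F → false.
Exception (closes by 7 p.m.) — not satisfied.
Result: main false OR exception false → false.

No — denied.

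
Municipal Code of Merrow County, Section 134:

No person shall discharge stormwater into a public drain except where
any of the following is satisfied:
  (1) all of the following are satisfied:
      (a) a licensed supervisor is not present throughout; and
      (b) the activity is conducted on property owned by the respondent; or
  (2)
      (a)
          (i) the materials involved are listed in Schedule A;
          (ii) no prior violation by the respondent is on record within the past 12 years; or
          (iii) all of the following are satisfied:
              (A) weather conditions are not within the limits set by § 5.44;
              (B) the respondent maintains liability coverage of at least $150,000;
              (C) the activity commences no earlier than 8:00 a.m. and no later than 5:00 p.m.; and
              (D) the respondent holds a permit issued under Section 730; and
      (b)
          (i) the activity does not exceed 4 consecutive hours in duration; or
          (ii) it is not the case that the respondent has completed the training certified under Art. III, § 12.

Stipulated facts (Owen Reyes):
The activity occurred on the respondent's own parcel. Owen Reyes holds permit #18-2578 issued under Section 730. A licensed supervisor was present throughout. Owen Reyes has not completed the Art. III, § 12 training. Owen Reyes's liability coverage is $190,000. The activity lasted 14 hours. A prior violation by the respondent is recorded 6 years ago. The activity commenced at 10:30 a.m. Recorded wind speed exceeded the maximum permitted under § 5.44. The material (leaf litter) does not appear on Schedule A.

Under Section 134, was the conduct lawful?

Yes — lawful.

(a) not (supervisor present) — fails.
(b) own property — holds.
So (1) is not satisfied (F AND T).
(i) Schedule A material — not met.
(ii) no prior violation — not satisfied.
(A) not (weather ok) — satisfied.
(B) coverage ≥ $150,000 — met.
(C) start within hours — satisfied.
(D) holds permit — satisfied.
So (iii) is satisfied (T AND T AND T AND T).
So (a) is satisfied (F OR F OR T).
(i) ≤ 4 hrs duration — not met.
(ii) not (training certified) — holds.
(b): F OR T → true.
So (2) is satisfied (T AND T).
Overall: F OR T → true.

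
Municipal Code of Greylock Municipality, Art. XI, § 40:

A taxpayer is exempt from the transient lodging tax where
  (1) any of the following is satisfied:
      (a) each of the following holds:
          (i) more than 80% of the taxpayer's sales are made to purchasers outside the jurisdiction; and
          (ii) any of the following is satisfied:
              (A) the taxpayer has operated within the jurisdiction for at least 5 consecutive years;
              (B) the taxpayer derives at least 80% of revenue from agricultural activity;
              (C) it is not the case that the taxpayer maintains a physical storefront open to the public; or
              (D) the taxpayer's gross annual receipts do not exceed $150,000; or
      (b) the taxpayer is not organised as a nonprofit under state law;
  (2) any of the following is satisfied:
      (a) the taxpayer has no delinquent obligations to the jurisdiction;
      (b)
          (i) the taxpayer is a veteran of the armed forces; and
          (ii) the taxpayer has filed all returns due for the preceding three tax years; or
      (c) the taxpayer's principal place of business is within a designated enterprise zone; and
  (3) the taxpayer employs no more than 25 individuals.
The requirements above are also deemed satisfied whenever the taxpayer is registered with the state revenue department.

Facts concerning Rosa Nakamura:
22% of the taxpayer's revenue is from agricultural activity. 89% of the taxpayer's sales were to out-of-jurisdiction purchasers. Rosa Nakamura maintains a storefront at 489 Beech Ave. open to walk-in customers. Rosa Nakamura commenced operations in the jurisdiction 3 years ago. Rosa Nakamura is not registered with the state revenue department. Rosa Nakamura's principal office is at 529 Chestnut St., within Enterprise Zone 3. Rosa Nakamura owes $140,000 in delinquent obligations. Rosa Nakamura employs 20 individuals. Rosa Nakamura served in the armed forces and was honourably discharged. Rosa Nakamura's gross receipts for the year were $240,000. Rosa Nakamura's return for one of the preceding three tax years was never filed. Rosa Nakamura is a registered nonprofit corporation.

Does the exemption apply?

No — not exempt.

(i) >80% out-of-jur. sales — holds.
(A) ≥ 5 yrs in jurisdiction — fails.
(B) ≥80% agricultural — not met.
(C) not (has storefront) — not satisfied.
(D) receipts ≤ $150,000 — fails.
(ii) = F OR F OR F OR F = false.
So (a) is not satisfied (T AND F).
(b) not (nonprofit) — not satisfied.
(1) = F OR F = false.
(a) no delinquency — fails.
(i) veteran — satisfied.
(ii) returns current — not met.
(b) = T AND F = false.
(c) in enterprise zone — satisfied.
(2): F OR F OR T → true.
(3) ≤ 25 employees — satisfied.
Overall = F AND T AND T = false.
Exception (state-registered) — not satisfied.
Result: main false OR exception false → false.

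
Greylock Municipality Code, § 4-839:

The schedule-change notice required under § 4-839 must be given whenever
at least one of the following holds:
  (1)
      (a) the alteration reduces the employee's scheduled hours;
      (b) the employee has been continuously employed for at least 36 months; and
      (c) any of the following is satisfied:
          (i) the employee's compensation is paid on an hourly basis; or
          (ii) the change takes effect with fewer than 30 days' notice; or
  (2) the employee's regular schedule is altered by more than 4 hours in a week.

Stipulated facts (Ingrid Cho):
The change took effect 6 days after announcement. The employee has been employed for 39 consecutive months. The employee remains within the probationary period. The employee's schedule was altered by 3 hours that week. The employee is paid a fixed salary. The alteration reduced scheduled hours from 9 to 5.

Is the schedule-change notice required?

Yes — required.

(a) hours reduced — satisfied.
(b) tenure ≥ 36 mo. — met.
(i) hourly-paid — not met.
(ii) < 30 days' notice — holds.
(c): F OR T → true.
So (1) is satisfied (T AND T AND T).
(2) schedule shift > 4h — not met.
Overall = T OR F = true.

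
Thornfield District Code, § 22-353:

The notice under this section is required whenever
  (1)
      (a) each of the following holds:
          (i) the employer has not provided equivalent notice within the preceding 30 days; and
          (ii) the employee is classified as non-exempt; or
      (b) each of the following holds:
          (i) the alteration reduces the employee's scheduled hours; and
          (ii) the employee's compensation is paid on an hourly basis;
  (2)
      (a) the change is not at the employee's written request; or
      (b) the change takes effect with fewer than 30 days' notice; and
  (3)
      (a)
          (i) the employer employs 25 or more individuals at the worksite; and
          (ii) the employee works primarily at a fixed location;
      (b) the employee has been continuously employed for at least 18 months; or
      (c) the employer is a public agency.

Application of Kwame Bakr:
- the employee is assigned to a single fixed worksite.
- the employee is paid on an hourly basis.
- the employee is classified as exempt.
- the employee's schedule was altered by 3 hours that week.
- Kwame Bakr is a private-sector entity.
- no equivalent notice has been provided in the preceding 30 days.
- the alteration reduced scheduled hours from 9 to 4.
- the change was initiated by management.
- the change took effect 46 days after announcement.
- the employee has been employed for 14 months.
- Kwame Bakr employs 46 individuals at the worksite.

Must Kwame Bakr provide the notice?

(i) no recent notice — met.
(ii) non-exempt — not met.
(a) = T AND F = false.
(i) hours reduced — holds.
(ii) hourly-paid — holds.
(b): T AND T → true.
(1): F OR T → true.
(a) not employee-requested — satisfied.
(b) < 30 days' notice — fails.
(2): T OR F → true.
(i) ≥ 25 at site — met.
(ii) fixed location — met.
(a) = T AND T = true.
(b) tenure ≥ 18 mo. — not satisfied.
(c) public agency — not satisfied.
(3) = T OR F OR F = true.
Overall = T AND T AND T = true.

Yes — required.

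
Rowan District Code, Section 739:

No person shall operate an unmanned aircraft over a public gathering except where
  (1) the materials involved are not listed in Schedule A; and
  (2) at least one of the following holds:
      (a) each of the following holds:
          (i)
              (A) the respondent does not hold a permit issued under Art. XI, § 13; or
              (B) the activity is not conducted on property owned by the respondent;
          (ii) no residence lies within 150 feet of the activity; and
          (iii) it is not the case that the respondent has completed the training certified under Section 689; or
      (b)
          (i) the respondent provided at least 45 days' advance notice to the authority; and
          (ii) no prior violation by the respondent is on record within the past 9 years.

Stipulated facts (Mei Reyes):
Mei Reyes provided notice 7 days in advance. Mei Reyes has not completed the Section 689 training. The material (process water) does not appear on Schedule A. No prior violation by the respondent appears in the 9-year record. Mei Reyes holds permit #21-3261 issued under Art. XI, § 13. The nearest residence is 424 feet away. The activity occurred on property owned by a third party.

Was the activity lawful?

Yes — lawful.

(1) not (Schedule A material) — met.
(A) not (holds permit) — fails.
(B) not (own property) — satisfied.
(i) = F OR T = true.
(ii) no residence in 150 ft — holds.
(iii) not (training certified) — satisfied.
(a): T AND T AND T → true.
(i) ≥45 days' notice — not satisfied.
(ii) no prior violation — holds.
So (b) is not satisfied (F AND T).
So (2) is satisfied (T OR F).
Overall: T AND T → true.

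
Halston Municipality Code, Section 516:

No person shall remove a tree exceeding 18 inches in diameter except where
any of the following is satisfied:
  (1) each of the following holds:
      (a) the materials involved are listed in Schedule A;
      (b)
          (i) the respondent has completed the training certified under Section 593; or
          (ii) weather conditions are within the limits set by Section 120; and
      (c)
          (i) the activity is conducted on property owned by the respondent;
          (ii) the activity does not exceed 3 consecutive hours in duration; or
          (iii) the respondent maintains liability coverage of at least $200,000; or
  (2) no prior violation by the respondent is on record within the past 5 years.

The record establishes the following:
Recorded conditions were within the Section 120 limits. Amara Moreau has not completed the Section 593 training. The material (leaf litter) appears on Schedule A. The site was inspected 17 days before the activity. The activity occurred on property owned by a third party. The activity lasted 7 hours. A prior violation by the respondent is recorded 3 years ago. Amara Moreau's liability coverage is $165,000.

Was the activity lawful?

(a) Schedule A material — satisfied.
(i) training certified — fails.
(ii) weather ok — holds.
(b): F OR T → true.
(i) own property — not satisfied.
(ii) ≤ 3 hrs duration — not satisfied.
(iii) coverage ≥ $200,000 — not satisfied.
(c): F OR F OR F → false.
(1) = T AND T AND F = false.
(2) no prior violation — not met.
Overall = F OR F = false.

No — unlawful.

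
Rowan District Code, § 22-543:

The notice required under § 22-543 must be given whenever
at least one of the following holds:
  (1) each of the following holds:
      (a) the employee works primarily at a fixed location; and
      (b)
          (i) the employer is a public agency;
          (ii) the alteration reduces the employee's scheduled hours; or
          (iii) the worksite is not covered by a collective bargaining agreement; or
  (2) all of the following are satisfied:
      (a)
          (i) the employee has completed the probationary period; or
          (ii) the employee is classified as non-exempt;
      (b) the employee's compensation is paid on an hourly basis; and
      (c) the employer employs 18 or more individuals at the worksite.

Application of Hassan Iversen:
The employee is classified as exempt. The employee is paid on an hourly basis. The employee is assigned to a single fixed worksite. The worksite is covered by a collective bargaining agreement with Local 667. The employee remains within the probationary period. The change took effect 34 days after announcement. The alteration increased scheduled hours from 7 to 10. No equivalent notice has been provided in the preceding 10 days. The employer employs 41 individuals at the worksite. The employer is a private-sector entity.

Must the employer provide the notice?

No — not required.

(a) fixed location — satisfied.
(i) public agency — fails.
(ii) hours reduced — not met.
(iii) no CBA — fails.
(b) = F OR F OR F = false.
(1) = T AND F = false.
(i) past probation — not satisfied.
(ii) non-exempt — fails.
(a) = F OR F = false.
(b) hourly-paid — holds.
(c) ≥ 18 at site — met.
(2): F AND T AND T → false.
Overall: F OR F → false.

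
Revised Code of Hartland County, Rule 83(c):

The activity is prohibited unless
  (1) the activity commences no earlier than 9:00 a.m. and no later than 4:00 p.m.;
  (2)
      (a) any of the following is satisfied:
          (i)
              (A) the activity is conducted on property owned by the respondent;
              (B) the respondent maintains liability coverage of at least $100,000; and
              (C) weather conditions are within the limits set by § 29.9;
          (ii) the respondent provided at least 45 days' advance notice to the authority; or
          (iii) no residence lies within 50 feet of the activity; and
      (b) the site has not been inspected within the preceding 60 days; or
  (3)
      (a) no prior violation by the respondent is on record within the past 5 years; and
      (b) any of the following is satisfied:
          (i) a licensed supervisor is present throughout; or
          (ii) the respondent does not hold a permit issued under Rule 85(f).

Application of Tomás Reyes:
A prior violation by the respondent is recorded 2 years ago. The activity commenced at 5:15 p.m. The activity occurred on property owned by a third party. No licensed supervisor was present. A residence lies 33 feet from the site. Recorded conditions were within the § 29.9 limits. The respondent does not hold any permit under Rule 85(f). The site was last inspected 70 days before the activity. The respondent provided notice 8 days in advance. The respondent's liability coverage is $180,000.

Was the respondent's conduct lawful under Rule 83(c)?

No — unlawful.

(1) start within hours — not satisfied.
(A) own property — not satisfied.
(B) coverage ≥ $100,000 — met.
(C) weather ok — satisfied.
(i) = F AND T AND T = false.
(ii) ≥45 days' notice — not satisfied.
(iii) no residence in 50 ft — not satisfied.
So (a) is not satisfied (F OR F OR F).
(b) not (site inspected) — satisfied.
(2): F AND T → false.
(a) no prior violation — not met.
(i) supervisor present — not satisfied.
(ii) not (holds permit) — holds.
(b) = F OR T = true.
(3): F AND T → false.
Overall = F OR F OR F = false.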